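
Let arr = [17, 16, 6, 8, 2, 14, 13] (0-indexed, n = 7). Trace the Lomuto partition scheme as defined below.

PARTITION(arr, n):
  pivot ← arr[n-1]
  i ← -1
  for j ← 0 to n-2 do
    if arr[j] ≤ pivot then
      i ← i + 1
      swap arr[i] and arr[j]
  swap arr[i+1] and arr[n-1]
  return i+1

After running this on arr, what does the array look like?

[6, 8, 2, 13, 17, 14, 16]

pivot = arr[6] = 13; i = -1
j=0: arr[0]=17 > 13 → no swap
j=1: arr[1]=16 > 13 → no swap
j=2: arr[2]=6 ≤ 13 → i=0, swap arr[0],arr[2] → [6, 16, 17, 8, 2, 14, 13]
j=3: arr[3]=8 ≤ 13 → i=1, swap arr[1],arr[3] → [6, 8, 17, 16, 2, 14, 13]
j=4: arr[4]=2 ≤ 13 → i=2, swap arr[2],arr[4] → [6, 8, 2, 16, 17, 14, 13]
j=5: arr[5]=14 > 13 → no swap
final swap arr[3],arr[6] → [6, 8, 2, 13, 17, 14, 16]; return 3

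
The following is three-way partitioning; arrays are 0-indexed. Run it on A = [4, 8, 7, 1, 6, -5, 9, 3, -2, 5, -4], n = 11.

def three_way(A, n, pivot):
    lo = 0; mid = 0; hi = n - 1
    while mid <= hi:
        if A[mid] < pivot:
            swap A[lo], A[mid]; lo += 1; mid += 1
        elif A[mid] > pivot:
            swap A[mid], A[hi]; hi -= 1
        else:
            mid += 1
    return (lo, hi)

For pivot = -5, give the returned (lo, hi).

(0, 0)

lo=0 mid=0 hi=10
4>-5: swap(0,10), hi=9 ⇒ [-4, 8, 7, 1, 6, -5, 9, 3, -2, 5, 4]
-4>-5: swap(0,9), hi=8 ⇒ [5, 8, 7, 1, 6, -5, 9, 3, -2, -4, 4]
5>-5: swap(0,8), hi=7 ⇒ [-2, 8, 7, 1, 6, -5, 9, 3, 5, -4, 4]
-2>-5: swap(0,7), hi=6 ⇒ [3, 8, 7, 1, 6, -5, 9, -2, 5, -4, 4]
3>-5: swap(0,6), hi=5 ⇒ [9, 8, 7, 1, 6, -5, 3, -2, 5, -4, 4]
9>-5: swap(0,5), hi=4 ⇒ [-5, 8, 7, 1, 6, 9, 3, -2, 5, -4, 4]
-5=-5: mid=1
8>-5: swap(1,4), hi=3 ⇒ [-5, 6, 7, 1, 8, 9, 3, -2, 5, -4, 4]
6>-5: swap(1,3), hi=2 ⇒ [-5, 1, 7, 6, 8, 9, 3, -2, 5, -4, 4]
1>-5: swap(1,2), hi=1 ⇒ [-5, 7, 1, 6, 8, 9, 3, -2, 5, -4, 4]
7>-5: swap(1,1), hi=0 ⇒ [-5, 7, 1, 6, 8, 9, 3, -2, 5, -4, 4]
done. lo=0 hi=0; A=[-5, 7, 1, 6, 8, 9, 3, -2, 5, -4, 4]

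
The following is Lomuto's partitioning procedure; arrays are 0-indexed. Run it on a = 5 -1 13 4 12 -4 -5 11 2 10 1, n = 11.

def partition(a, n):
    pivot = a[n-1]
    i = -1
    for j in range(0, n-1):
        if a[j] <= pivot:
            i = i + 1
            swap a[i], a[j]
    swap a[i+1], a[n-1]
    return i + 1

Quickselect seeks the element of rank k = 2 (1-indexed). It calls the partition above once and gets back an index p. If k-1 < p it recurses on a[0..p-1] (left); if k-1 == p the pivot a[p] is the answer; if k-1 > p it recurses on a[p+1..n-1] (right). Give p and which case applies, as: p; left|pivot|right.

3; left

pivot=1, i=-1
j=0: 5>1, skip
j=1: -1≤1, i=0, swap(0,1) ⇒ -1 5 13 4 12 -4 -5 11 2 10 1
j=2: 13>1, skip
j=3: 4>1, skip
j=4: 12>1, skip
j=5: -4≤1, i=1, swap(1,5) ⇒ -1 -4 13 4 12 5 -5 11 2 10 1
j=6: -5≤1, i=2, swap(2,6) ⇒ -1 -4 -5 4 12 5 13 11 2 10 1
j=7: 11>1, skip
j=8: 2>1, skip
j=9: 10>1, skip
swap(3,10) ⇒ -1 -4 -5 1 12 5 13 11 2 10 4; return 3
p = 3; k-1 = 1 < 3 ⇒ left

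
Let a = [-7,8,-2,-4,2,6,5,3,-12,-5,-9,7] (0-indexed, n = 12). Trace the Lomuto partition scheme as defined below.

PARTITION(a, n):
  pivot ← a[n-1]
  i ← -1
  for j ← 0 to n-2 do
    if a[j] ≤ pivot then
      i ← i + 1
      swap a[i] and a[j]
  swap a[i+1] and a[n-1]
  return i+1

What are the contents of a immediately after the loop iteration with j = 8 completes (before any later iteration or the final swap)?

pivot = a[11] = 7; i = -1
j=0: a[0]=-7 ≤ 7 → i=0, swap a[0],a[0] (no change) → [-7,8,-2,-4,2,6,5,3,-12,-5,-9,7]
j=1: a[1]=8 > 7 → no swap
j=2: a[2]=-2 ≤ 7 → i=1, swap a[1],a[2] → [-7,-2,8,-4,2,6,5,3,-12,-5,-9,7]
j=3: a[3]=-4 ≤ 7 → i=2, swap a[2],a[3] → [-7,-2,-4,8,2,6,5,3,-12,-5,-9,7]
j=4: a[4]=2 ≤ 7 → i=3, swap a[3],a[4] → [-7,-2,-4,2,8,6,5,3,-12,-5,-9,7]
j=5: a[5]=6 ≤ 7 → i=4, swap a[4],a[5] → [-7,-2,-4,2,6,8,5,3,-12,-5,-9,7]
j=6: a[6]=5 ≤ 7 → i=5, swap a[5],a[6] → [-7,-2,-4,2,6,5,8,3,-12,-5,-9,7]
j=7: a[7]=3 ≤ 7 → i=6, swap a[6],a[7] → [-7,-2,-4,2,6,5,3,8,-12,-5,-9,7]
j=8: a[8]=-12 ≤ 7 → i=7, swap a[7],a[8] → [-7,-2,-4,2,6,5,3,-12,8,-5,-9,7]
(after j=8) a = [-7,-2,-4,2,6,5,3,-12,8,-5,-9,7]

[-7,-2,-4,2,6,5,3,-12,8,-5,-9,7]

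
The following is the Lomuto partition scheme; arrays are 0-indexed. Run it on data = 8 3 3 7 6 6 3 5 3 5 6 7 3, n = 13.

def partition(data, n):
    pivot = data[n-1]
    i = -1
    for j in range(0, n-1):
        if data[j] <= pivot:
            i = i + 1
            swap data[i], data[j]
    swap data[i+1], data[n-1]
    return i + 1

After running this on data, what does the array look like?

3 3 3 3 3 6 8 5 7 5 6 7 6

pivot=3, i=-1
j=0: 8>3, skip
j=1: 3≤3, i=0, swap(0,1) ⇒ 3 8 3 7 6 6 3 5 3 5 6 7 3
j=2: 3≤3, i=1, swap(1,2) ⇒ 3 3 8 7 6 6 3 5 3 5 6 7 3
j=3: 7>3, skip
j=4: 6>3, skip
j=5: 6>3, skip
j=6: 3≤3, i=2, swap(2,6) ⇒ 3 3 3 7 6 6 8 5 3 5 6 7 3
j=7: 5>3, skip
j=8: 3≤3, i=3, swap(3,8) ⇒ 3 3 3 3 6 6 8 5 7 5 6 7 3
j=9: 5>3, skip
j=10: 6>3, skip
j=11: 7>3, skip
swap(4,12) ⇒ 3 3 3 3 3 6 8 5 7 5 6 7 6; return 4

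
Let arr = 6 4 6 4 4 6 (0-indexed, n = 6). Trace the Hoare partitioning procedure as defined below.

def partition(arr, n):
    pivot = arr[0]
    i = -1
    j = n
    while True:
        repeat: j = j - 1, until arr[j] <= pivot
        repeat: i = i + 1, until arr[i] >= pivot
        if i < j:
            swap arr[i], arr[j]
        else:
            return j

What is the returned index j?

3

pivot=6
j stops at 5 (6), i stops at 0 (6); swap ⇒ 6 4 6 4 4 6
j stops at 4 (4), i stops at 2 (6); swap ⇒ 6 4 4 4 6 6
j stops at 3, i stops at 4; i≥j ⇒ return 3. arr=6 4 4 4 6 6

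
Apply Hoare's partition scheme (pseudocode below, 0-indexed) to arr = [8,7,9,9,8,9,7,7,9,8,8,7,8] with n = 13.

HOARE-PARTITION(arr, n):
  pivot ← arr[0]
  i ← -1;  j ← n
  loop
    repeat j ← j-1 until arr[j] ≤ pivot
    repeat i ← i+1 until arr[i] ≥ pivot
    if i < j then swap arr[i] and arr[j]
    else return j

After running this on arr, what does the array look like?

[8,7,7,8,8,7,7,9,9,8,9,9,8]

pivot = arr[0] = 8; i = -1, j = 13
j→12 (arr[12]=8≤8), i→0 (arr[0]=8≥8); i<j, swap → [8,7,9,9,8,9,7,7,9,8,8,7,8]
j→11 (arr[11]=7≤8), i→2 (arr[2]=9≥8); i<j, swap → [8,7,7,9,8,9,7,7,9,8,8,9,8]
j→10 (arr[10]=8≤8), i→3 (arr[3]=9≥8); i<j, swap → [8,7,7,8,8,9,7,7,9,8,9,9,8]
j→9 (arr[9]=8≤8), i→4 (arr[4]=8≥8); i<j, swap → [8,7,7,8,8,9,7,7,9,8,9,9,8]
j→7 (arr[7]=7≤8), i→5 (arr[5]=9≥8); i<j, swap → [8,7,7,8,8,7,7,9,9,8,9,9,8]
j→6, i→7; i≥j, return j=6. arr = [8,7,7,8,8,7,7,9,9,8,9,9,8]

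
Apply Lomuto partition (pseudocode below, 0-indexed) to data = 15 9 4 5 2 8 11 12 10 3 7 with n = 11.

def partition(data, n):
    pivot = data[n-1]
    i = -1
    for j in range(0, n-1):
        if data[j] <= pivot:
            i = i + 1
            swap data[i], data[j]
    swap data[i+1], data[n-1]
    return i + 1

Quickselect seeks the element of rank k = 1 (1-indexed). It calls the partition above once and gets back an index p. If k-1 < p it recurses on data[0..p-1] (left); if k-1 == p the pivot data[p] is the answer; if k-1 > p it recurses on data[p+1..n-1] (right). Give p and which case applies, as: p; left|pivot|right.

4; left

pivot = data[10] = 7; i = -1
j=0: data[0]=15 > 7 → no swap
j=1: data[1]=9 > 7 → no swap
j=2: data[2]=4 ≤ 7 → i=0, swap data[0],data[2] → 4 9 15 5 2 8 11 12 10 3 7
j=3: data[3]=5 ≤ 7 → i=1, swap data[1],data[3] → 4 5 15 9 2 8 11 12 10 3 7
j=4: data[4]=2 ≤ 7 → i=2, swap data[2],data[4] → 4 5 2 9 15 8 11 12 10 3 7
j=5: data[5]=8 > 7 → no swap
j=6: data[6]=11 > 7 → no swap
j=7: data[7]=12 > 7 → no swap
j=8: data[8]=10 > 7 → no swap
j=9: data[9]=3 ≤ 7 → i=3, swap data[3],data[9] → 4 5 2 3 15 8 11 12 10 9 7
final swap data[4],data[10] → 4 5 2 3 7 8 11 12 10 9 15; return 4
p = 4; k-1 = 0 < 4 ⇒ left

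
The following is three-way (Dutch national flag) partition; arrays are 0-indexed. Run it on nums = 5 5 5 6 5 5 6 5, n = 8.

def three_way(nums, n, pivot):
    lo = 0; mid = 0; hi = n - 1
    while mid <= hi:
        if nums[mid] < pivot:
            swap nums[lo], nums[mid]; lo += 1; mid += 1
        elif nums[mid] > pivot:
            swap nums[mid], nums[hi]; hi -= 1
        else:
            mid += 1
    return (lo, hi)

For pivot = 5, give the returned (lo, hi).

(0, 5)

pivot = 5; lo=0, mid=0, hi=7
nums[mid]=5=5: mid=1
nums[mid]=5=5: mid=2
nums[mid]=5=5: mid=3
nums[mid]=6>5: swap nums[3],nums[7]; hi=6 → 5 5 5 5 5 5 6 6
nums[mid]=5=5: mid=4
nums[mid]=5=5: mid=5
nums[mid]=5=5: mid=6
nums[mid]=6>5: swap nums[6],nums[6]; hi=5 → 5 5 5 5 5 5 6 6
end: lo=0, hi=5; nums = 5 5 5 5 5 5 6 6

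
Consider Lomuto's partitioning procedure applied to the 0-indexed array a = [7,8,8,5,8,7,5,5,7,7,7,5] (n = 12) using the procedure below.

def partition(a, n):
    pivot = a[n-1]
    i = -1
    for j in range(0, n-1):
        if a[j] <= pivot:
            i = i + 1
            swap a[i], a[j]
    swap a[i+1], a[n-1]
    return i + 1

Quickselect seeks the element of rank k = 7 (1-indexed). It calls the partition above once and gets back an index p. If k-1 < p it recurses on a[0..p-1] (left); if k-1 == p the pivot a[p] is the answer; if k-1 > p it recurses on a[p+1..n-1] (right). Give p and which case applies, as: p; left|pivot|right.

3; right

pivot=5, i=-1
j=0: 7>5, skip
j=1: 8>5, skip
j=2: 8>5, skip
j=3: 5≤5, i=0, swap(0,3) ⇒ [5,8,8,7,8,7,5,5,7,7,7,5]
j=4: 8>5, skip
j=5: 7>5, skip
j=6: 5≤5, i=1, swap(1,6) ⇒ [5,5,8,7,8,7,8,5,7,7,7,5]
j=7: 5≤5, i=2, swap(2,7) ⇒ [5,5,5,7,8,7,8,8,7,7,7,5]
j=8: 7>5, skip
j=9: 7>5, skip
j=10: 7>5, skip
swap(3,11) ⇒ [5,5,5,5,8,7,8,8,7,7,7,7]; return 3
p = 3; k-1 = 6 > 3 ⇒ right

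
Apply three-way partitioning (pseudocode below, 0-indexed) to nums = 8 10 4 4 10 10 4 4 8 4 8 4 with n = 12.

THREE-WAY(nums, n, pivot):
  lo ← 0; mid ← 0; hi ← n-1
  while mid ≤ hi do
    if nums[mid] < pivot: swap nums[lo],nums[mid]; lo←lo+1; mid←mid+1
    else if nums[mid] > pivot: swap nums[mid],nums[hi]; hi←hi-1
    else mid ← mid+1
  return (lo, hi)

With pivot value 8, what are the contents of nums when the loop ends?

4 4 4 4 4 4 8 8 8 10 10 10

pivot = 8; lo=0, mid=0, hi=11
nums[mid]=8=8: mid=1
nums[mid]=10>8: swap nums[1],nums[11]; hi=10 → 8 4 4 4 10 10 4 4 8 4 8 10
nums[mid]=4<8: swap nums[0],nums[1]; lo=1,mid=2 → 4 8 4 4 10 10 4 4 8 4 8 10
nums[mid]=4<8: swap nums[1],nums[2]; lo=2,mid=3 → 4 4 8 4 10 10 4 4 8 4 8 10
nums[mid]=4<8: swap nums[2],nums[3]; lo=3,mid=4 → 4 4 4 8 10 10 4 4 8 4 8 10
nums[mid]=10>8: swap nums[4],nums[10]; hi=9 → 4 4 4 8 8 10 4 4 8 4 10 10
nums[mid]=8=8: mid=5
nums[mid]=10>8: swap nums[5],nums[9]; hi=8 → 4 4 4 8 8 4 4 4 8 10 10 10
nums[mid]=4<8: swap nums[3],nums[5]; lo=4,mid=6 → 4 4 4 4 8 8 4 4 8 10 10 10
nums[mid]=4<8: swap nums[4],nums[6]; lo=5,mid=7 → 4 4 4 4 4 8 8 4 8 10 10 10
nums[mid]=4<8: swap nums[5],nums[7]; lo=6,mid=8 → 4 4 4 4 4 4 8 8 8 10 10 10
nums[mid]=8=8: mid=9
end: lo=6, hi=8; nums = 4 4 4 4 4 4 8 8 8 10 10 10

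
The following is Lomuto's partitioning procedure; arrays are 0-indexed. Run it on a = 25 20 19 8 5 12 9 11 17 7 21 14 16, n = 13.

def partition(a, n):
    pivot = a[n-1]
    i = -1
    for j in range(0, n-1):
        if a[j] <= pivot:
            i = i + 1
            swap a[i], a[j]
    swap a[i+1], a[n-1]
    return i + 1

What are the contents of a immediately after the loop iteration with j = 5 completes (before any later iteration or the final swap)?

pivot = a[12] = 16; i = -1
j=0: a[0]=25 > 16 → no swap
j=1: a[1]=20 > 16 → no swap
j=2: a[2]=19 > 16 → no swap
j=3: a[3]=8 ≤ 16 → i=0, swap a[0],a[3] → 8 20 19 25 5 12 9 11 17 7 21 14 16
j=4: a[4]=5 ≤ 16 → i=1, swap a[1],a[4] → 8 5 19 25 20 12 9 11 17 7 21 14 16
j=5: a[5]=12 ≤ 16 → i=2, swap a[2],a[5] → 8 5 12 25 20 19 9 11 17 7 21 14 16
(after j=5) a = 8 5 12 25 20 19 9 11 17 7 21 14 16

8 5 12 25 20 19 9 11 17 7 21 14 16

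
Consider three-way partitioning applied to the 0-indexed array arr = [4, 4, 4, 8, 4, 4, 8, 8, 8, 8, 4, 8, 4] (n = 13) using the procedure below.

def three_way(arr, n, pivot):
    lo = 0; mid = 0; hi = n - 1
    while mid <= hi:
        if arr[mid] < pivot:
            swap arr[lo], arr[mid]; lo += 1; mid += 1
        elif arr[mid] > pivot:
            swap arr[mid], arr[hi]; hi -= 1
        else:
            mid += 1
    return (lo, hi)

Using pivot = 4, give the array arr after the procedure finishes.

lo=0 mid=0 hi=12
4=4: mid=1
4=4: mid=2
4=4: mid=3
8>4: swap(3,12), hi=11 ⇒ [4, 4, 4, 4, 4, 4, 8, 8, 8, 8, 4, 8, 8]
4=4: mid=4
4=4: mid=5
4=4: mid=6
8>4: swap(6,11), hi=10 ⇒ [4, 4, 4, 4, 4, 4, 8, 8, 8, 8, 4, 8, 8]
8>4: swap(6,10), hi=9 ⇒ [4, 4, 4, 4, 4, 4, 4, 8, 8, 8, 8, 8, 8]
4=4: mid=7
8>4: swap(7,9), hi=8 ⇒ [4, 4, 4, 4, 4, 4, 4, 8, 8, 8, 8, 8, 8]
8>4: swap(7,8), hi=7 ⇒ [4, 4, 4, 4, 4, 4, 4, 8, 8, 8, 8, 8, 8]
8>4: swap(7,7), hi=6 ⇒ [4, 4, 4, 4, 4, 4, 4, 8, 8, 8, 8, 8, 8]
done. lo=0 hi=6; arr=[4, 4, 4, 4, 4, 4, 4, 8, 8, 8, 8, 8, 8]

[4, 4, 4, 4, 4, 4, 4, 8, 8, 8, 8, 8, 8]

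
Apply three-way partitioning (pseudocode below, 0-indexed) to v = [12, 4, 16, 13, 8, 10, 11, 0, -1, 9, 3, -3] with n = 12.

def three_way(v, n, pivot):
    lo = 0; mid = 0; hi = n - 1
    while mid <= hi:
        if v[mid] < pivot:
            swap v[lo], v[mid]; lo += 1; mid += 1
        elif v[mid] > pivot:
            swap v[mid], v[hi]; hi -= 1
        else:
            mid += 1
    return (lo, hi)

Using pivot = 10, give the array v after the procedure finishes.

pivot = 10; lo=0, mid=0, hi=11
v[mid]=12>10: swap v[0],v[11]; hi=10 → [-3, 4, 16, 13, 8, 10, 11, 0, -1, 9, 3, 12]
v[mid]=-3<10: swap v[0],v[0]; lo=1,mid=1 → [-3, 4, 16, 13, 8, 10, 11, 0, -1, 9, 3, 12]
v[mid]=4<10: swap v[1],v[1]; lo=2,mid=2 → [-3, 4, 16, 13, 8, 10, 11, 0, -1, 9, 3, 12]
v[mid]=16>10: swap v[2],v[10]; hi=9 → [-3, 4, 3, 13, 8, 10, 11, 0, -1, 9, 16, 12]
v[mid]=3<10: swap v[2],v[2]; lo=3,mid=3 → [-3, 4, 3, 13, 8, 10, 11, 0, -1, 9, 16, 12]
v[mid]=13>10: swap v[3],v[9]; hi=8 → [-3, 4, 3, 9, 8, 10, 11, 0, -1, 13, 16, 12]
v[mid]=9<10: swap v[3],v[3]; lo=4,mid=4 → [-3, 4, 3, 9, 8, 10, 11, 0, -1, 13, 16, 12]
v[mid]=8<10: swap v[4],v[4]; lo=5,mid=5 → [-3, 4, 3, 9, 8, 10, 11, 0, -1, 13, 16, 12]
v[mid]=10=10: mid=6
v[mid]=11>10: swap v[6],v[8]; hi=7 → [-3, 4, 3, 9, 8, 10, -1, 0, 11, 13, 16, 12]
v[mid]=-1<10: swap v[5],v[6]; lo=6,mid=7 → [-3, 4, 3, 9, 8, -1, 10, 0, 11, 13, 16, 12]
v[mid]=0<10: swap v[6],v[7]; lo=7,mid=8 → [-3, 4, 3, 9, 8, -1, 0, 10, 11, 13, 16, 12]
end: lo=7, hi=7; v = [-3, 4, 3, 9, 8, -1, 0, 10, 11, 13, 16, 12]

[-3, 4, 3, 9, 8, -1, 0, 10, 11, 13, 16, 12]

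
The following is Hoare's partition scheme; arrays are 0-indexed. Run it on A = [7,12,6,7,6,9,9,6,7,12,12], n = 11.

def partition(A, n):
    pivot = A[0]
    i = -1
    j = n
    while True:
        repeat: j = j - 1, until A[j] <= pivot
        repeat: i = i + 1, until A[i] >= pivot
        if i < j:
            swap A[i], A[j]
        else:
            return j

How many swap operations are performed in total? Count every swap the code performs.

pivot = A[0] = 7; i = -1, j = 11
j→8 (A[8]=7≤7), i→0 (A[0]=7≥7); i<j, swap → [7,12,6,7,6,9,9,6,7,12,12]
j→7 (A[7]=6≤7), i→1 (A[1]=12≥7); i<j, swap → [7,6,6,7,6,9,9,12,7,12,12]
j→4 (A[4]=6≤7), i→3 (A[3]=7≥7); i<j, swap → [7,6,6,6,7,9,9,12,7,12,12]
j→3, i→4; i≥j, return j=3. A = [7,6,6,6,7,9,9,12,7,12,12]

3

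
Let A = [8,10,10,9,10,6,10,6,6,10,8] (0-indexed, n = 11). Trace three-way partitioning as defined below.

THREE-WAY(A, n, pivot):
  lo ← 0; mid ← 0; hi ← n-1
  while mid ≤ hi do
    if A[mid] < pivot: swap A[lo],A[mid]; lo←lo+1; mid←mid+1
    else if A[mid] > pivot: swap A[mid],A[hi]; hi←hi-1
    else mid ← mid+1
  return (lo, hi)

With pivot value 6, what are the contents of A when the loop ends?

lo=0 mid=0 hi=10
8>6: swap(0,10), hi=9 ⇒ [8,10,10,9,10,6,10,6,6,10,8]
8>6: swap(0,9), hi=8 ⇒ [10,10,10,9,10,6,10,6,6,8,8]
10>6: swap(0,8), hi=7 ⇒ [6,10,10,9,10,6,10,6,10,8,8]
6=6: mid=1
10>6: swap(1,7), hi=6 ⇒ [6,6,10,9,10,6,10,10,10,8,8]
6=6: mid=2
10>6: swap(2,6), hi=5 ⇒ [6,6,10,9,10,6,10,10,10,8,8]
10>6: swap(2,5), hi=4 ⇒ [6,6,6,9,10,10,10,10,10,8,8]
6=6: mid=3
9>6: swap(3,4), hi=3 ⇒ [6,6,6,10,9,10,10,10,10,8,8]
10>6: swap(3,3), hi=2 ⇒ [6,6,6,10,9,10,10,10,10,8,8]
done. lo=0 hi=2; A=[6,6,6,10,9,10,10,10,10,8,8]

[6,6,6,10,9,10,10,10,10,8,8]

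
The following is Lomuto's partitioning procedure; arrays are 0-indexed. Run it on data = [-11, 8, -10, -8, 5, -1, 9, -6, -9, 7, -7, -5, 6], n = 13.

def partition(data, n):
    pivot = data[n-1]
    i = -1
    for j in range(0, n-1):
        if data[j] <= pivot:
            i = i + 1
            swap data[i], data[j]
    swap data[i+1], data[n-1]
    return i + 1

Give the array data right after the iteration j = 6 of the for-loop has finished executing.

[-11, -10, -8, 5, -1, 8, 9, -6, -9, 7, -7, -5, 6]

pivot = data[12] = 6; i = -1
j=0: data[0]=-11 ≤ 6 → i=0, swap data[0],data[0] (no change) → [-11, 8, -10, -8, 5, -1, 9, -6, -9, 7, -7, -5, 6]
j=1: data[1]=8 > 6 → no swap
j=2: data[2]=-10 ≤ 6 → i=1, swap data[1],data[2] → [-11, -10, 8, -8, 5, -1, 9, -6, -9, 7, -7, -5, 6]
j=3: data[3]=-8 ≤ 6 → i=2, swap data[2],data[3] → [-11, -10, -8, 8, 5, -1, 9, -6, -9, 7, -7, -5, 6]
j=4: data[4]=5 ≤ 6 → i=3, swap data[3],data[4] → [-11, -10, -8, 5, 8, -1, 9, -6, -9, 7, -7, -5, 6]
j=5: data[5]=-1 ≤ 6 → i=4, swap data[4],data[5] → [-11, -10, -8, 5, -1, 8, 9, -6, -9, 7, -7, -5, 6]
j=6: data[6]=9 > 6 → no swap
(after j=6) data = [-11, -10, -8, 5, -1, 8, 9, -6, -9, 7, -7, -5, 6]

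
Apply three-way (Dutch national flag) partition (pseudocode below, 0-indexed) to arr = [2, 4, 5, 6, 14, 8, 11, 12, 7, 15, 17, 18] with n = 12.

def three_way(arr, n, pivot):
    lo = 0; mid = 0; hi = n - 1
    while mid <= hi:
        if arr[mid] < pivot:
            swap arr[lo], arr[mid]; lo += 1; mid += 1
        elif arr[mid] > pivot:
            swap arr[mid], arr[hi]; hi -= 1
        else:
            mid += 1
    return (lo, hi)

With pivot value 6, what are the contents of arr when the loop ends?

[2, 4, 5, 6, 8, 11, 12, 7, 15, 17, 18, 14]

pivot = 6; lo=0, mid=0, hi=11
arr[mid]=2<6: swap arr[0],arr[0]; lo=1,mid=1 → [2, 4, 5, 6, 14, 8, 11, 12, 7, 15, 17, 18]
arr[mid]=4<6: swap arr[1],arr[1]; lo=2,mid=2 → [2, 4, 5, 6, 14, 8, 11, 12, 7, 15, 17, 18]
arr[mid]=5<6: swap arr[2],arr[2]; lo=3,mid=3 → [2, 4, 5, 6, 14, 8, 11, 12, 7, 15, 17, 18]
arr[mid]=6=6: mid=4
arr[mid]=14>6: swap arr[4],arr[11]; hi=10 → [2, 4, 5, 6, 18, 8, 11, 12, 7, 15, 17, 14]
arr[mid]=18>6: swap arr[4],arr[10]; hi=9 → [2, 4, 5, 6, 17, 8, 11, 12, 7, 15, 18, 14]
arr[mid]=17>6: swap arr[4],arr[9]; hi=8 → [2, 4, 5, 6, 15, 8, 11, 12, 7, 17, 18, 14]
arr[mid]=15>6: swap arr[4],arr[8]; hi=7 → [2, 4, 5, 6, 7, 8, 11, 12, 15, 17, 18, 14]
arr[mid]=7>6: swap arr[4],arr[7]; hi=6 → [2, 4, 5, 6, 12, 8, 11, 7, 15, 17, 18, 14]
arr[mid]=12>6: swap arr[4],arr[6]; hi=5 → [2, 4, 5, 6, 11, 8, 12, 7, 15, 17, 18, 14]
arr[mid]=11>6: swap arr[4],arr[5]; hi=4 → [2, 4, 5, 6, 8, 11, 12, 7, 15, 17, 18, 14]
arr[mid]=8>6: swap arr[4],arr[4]; hi=3 → [2, 4, 5, 6, 8, 11, 12, 7, 15, 17, 18, 14]
end: lo=3, hi=3; arr = [2, 4, 5, 6, 8, 11, 12, 7, 15, 17, 18, 14]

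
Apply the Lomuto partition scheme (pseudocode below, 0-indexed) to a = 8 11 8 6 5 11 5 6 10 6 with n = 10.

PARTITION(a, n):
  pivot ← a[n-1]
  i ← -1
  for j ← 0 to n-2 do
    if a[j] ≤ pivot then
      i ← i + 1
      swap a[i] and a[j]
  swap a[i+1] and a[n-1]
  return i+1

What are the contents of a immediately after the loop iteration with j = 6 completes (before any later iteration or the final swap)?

6 5 5 8 11 11 8 6 10 6

pivot = a[9] = 6; i = -1
j=0: a[0]=8 > 6 → no swap
j=1: a[1]=11 > 6 → no swap
j=2: a[2]=8 > 6 → no swap
j=3: a[3]=6 ≤ 6 → i=0, swap a[0],a[3] → 6 11 8 8 5 11 5 6 10 6
j=4: a[4]=5 ≤ 6 → i=1, swap a[1],a[4] → 6 5 8 8 11 11 5 6 10 6
j=5: a[5]=11 > 6 → no swap
j=6: a[6]=5 ≤ 6 → i=2, swap a[2],a[6] → 6 5 5 8 11 11 8 6 10 6
(after j=6) a = 6 5 5 8 11 11 8 6 10 6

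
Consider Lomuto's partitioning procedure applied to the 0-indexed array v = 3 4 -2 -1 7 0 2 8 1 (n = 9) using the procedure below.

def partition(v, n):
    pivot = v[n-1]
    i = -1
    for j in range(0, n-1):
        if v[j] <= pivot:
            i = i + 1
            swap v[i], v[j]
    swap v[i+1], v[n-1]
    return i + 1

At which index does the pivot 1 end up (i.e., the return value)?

pivot=1, i=-1
j=0: 3>1, skip
j=1: 4>1, skip
j=2: -2≤1, i=0, swap(0,2) ⇒ -2 4 3 -1 7 0 2 8 1
j=3: -1≤1, i=1, swap(1,3) ⇒ -2 -1 3 4 7 0 2 8 1
j=4: 7>1, skip
j=5: 0≤1, i=2, swap(2,5) ⇒ -2 -1 0 4 7 3 2 8 1
j=6: 2>1, skip
j=7: 8>1, skip
swap(3,8) ⇒ -2 -1 0 1 7 3 2 8 4; return 3

3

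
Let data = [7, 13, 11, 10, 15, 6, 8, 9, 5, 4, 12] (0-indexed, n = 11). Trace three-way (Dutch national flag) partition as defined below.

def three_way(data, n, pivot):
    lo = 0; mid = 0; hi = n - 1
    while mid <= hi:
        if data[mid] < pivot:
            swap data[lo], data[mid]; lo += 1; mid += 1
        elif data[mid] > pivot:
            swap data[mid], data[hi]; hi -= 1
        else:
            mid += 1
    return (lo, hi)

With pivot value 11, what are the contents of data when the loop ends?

[7, 4, 10, 5, 6, 8, 9, 11, 15, 12, 13]

lo=0 mid=0 hi=10
7<11: swap(0,0), lo=1 mid=1 ⇒ [7, 13, 11, 10, 15, 6, 8, 9, 5, 4, 12]
13>11: swap(1,10), hi=9 ⇒ [7, 12, 11, 10, 15, 6, 8, 9, 5, 4, 13]
12>11: swap(1,9), hi=8 ⇒ [7, 4, 11, 10, 15, 6, 8, 9, 5, 12, 13]
4<11: swap(1,1), lo=2 mid=2 ⇒ [7, 4, 11, 10, 15, 6, 8, 9, 5, 12, 13]
11=11: mid=3
10<11: swap(2,3), lo=3 mid=4 ⇒ [7, 4, 10, 11, 15, 6, 8, 9, 5, 12, 13]
15>11: swap(4,8), hi=7 ⇒ [7, 4, 10, 11, 5, 6, 8, 9, 15, 12, 13]
5<11: swap(3,4), lo=4 mid=5 ⇒ [7, 4, 10, 5, 11, 6, 8, 9, 15, 12, 13]
6<11: swap(4,5), lo=5 mid=6 ⇒ [7, 4, 10, 5, 6, 11, 8, 9, 15, 12, 13]
8<11: swap(5,6), lo=6 mid=7 ⇒ [7, 4, 10, 5, 6, 8, 11, 9, 15, 12, 13]
9<11: swap(6,7), lo=7 mid=8 ⇒ [7, 4, 10, 5, 6, 8, 9, 11, 15, 12, 13]
done. lo=7 hi=7; data=[7, 4, 10, 5, 6, 8, 9, 11, 15, 12, 13]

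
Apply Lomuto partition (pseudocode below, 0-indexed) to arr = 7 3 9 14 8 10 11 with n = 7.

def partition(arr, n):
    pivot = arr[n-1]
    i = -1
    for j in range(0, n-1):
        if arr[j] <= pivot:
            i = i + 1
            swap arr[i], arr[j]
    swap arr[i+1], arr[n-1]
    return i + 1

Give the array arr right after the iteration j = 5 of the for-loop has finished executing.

pivot=11, i=-1
j=0: 7≤11, i=0, swap(0,0) ⇒ 7 3 9 14 8 10 11
j=1: 3≤11, i=1, swap(1,1) ⇒ 7 3 9 14 8 10 11
j=2: 9≤11, i=2, swap(2,2) ⇒ 7 3 9 14 8 10 11
j=3: 14>11, skip
j=4: 8≤11, i=3, swap(3,4) ⇒ 7 3 9 8 14 10 11
j=5: 10≤11, i=4, swap(4,5) ⇒ 7 3 9 8 10 14 11
(after j=5) arr = 7 3 9 8 10 14 11

7 3 9 8 10 14 11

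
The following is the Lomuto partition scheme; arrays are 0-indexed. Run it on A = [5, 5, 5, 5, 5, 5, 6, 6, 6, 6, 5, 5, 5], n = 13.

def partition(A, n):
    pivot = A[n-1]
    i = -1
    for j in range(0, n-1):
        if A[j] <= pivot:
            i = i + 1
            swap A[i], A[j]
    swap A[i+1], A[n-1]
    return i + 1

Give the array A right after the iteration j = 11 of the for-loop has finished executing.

pivot = A[12] = 5; i = -1
j=0: A[0]=5 ≤ 5 → i=0, swap A[0],A[0] (no change) → [5, 5, 5, 5, 5, 5, 6, 6, 6, 6, 5, 5, 5]
j=1: A[1]=5 ≤ 5 → i=1, swap A[1],A[1] (no change) → [5, 5, 5, 5, 5, 5, 6, 6, 6, 6, 5, 5, 5]
j=2: A[2]=5 ≤ 5 → i=2, swap A[2],A[2] (no change) → [5, 5, 5, 5, 5, 5, 6, 6, 6, 6, 5, 5, 5]
j=3: A[3]=5 ≤ 5 → i=3, swap A[3],A[3] (no change) → [5, 5, 5, 5, 5, 5, 6, 6, 6, 6, 5, 5, 5]
j=4: A[4]=5 ≤ 5 → i=4, swap A[4],A[4] (no change) → [5, 5, 5, 5, 5, 5, 6, 6, 6, 6, 5, 5, 5]
j=5: A[5]=5 ≤ 5 → i=5, swap A[5],A[5] (no change) → [5, 5, 5, 5, 5, 5, 6, 6, 6, 6, 5, 5, 5]
j=6: A[6]=6 > 5 → no swap
j=7: A[7]=6 > 5 → no swap
j=8: A[8]=6 > 5 → no swap
j=9: A[9]=6 > 5 → no swap
j=10: A[10]=5 ≤ 5 → i=6, swap A[6],A[10] → [5, 5, 5, 5, 5, 5, 5, 6, 6, 6, 6, 5, 5]
j=11: A[11]=5 ≤ 5 → i=7, swap A[7],A[11] → [5, 5, 5, 5, 5, 5, 5, 5, 6, 6, 6, 6, 5]
(after j=11) A = [5, 5, 5, 5, 5, 5, 5, 5, 6, 6, 6, 6, 5]

[5, 5, 5, 5, 5, 5, 5, 5, 6, 6, 6, 6, 5]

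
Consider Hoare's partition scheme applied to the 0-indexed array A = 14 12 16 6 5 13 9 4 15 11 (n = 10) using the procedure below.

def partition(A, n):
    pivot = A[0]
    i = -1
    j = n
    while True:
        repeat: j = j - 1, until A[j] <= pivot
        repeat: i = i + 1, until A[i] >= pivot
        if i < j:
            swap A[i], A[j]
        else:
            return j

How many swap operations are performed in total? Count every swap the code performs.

2

pivot = A[0] = 14; i = -1, j = 10
j→9 (A[9]=11≤14), i→0 (A[0]=14≥14); i<j, swap → 11 12 16 6 5 13 9 4 15 14
j→7 (A[7]=4≤14), i→2 (A[2]=16≥14); i<j, swap → 11 12 4 6 5 13 9 16 15 14
j→6, i→7; i≥j, return j=6. A = 11 12 4 6 5 13 9 16 15 14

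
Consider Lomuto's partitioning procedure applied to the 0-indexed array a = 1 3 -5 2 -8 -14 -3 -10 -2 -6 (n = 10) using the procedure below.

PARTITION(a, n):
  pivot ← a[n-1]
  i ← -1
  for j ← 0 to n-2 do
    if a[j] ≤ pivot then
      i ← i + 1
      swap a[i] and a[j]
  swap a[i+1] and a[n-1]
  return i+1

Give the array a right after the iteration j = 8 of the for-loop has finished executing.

-8 -14 -10 2 1 3 -3 -5 -2 -6

pivot = a[9] = -6; i = -1
j=0: a[0]=1 > -6 → no swap
j=1: a[1]=3 > -6 → no swap
j=2: a[2]=-5 > -6 → no swap
j=3: a[3]=2 > -6 → no swap
j=4: a[4]=-8 ≤ -6 → i=0, swap a[0],a[4] → -8 3 -5 2 1 -14 -3 -10 -2 -6
j=5: a[5]=-14 ≤ -6 → i=1, swap a[1],a[5] → -8 -14 -5 2 1 3 -3 -10 -2 -6
j=6: a[6]=-3 > -6 → no swap
j=7: a[7]=-10 ≤ -6 → i=2, swap a[2],a[7] → -8 -14 -10 2 1 3 -3 -5 -2 -6
j=8: a[8]=-2 > -6 → no swap
(after j=8) a = -8 -14 -10 2 1 3 -3 -5 -2 -6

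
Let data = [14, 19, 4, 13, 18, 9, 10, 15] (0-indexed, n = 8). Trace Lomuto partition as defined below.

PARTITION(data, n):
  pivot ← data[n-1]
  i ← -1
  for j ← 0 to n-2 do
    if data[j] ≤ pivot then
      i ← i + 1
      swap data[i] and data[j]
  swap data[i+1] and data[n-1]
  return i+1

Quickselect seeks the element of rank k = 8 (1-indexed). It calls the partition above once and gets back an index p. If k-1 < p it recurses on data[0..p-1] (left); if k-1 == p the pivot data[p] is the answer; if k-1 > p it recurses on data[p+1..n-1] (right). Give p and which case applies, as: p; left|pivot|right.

5; right

pivot = data[7] = 15; i = -1
j=0: data[0]=14 ≤ 15 → i=0, swap data[0],data[0] (no change) → [14, 19, 4, 13, 18, 9, 10, 15]
j=1: data[1]=19 > 15 → no swap
j=2: data[2]=4 ≤ 15 → i=1, swap data[1],data[2] → [14, 4, 19, 13, 18, 9, 10, 15]
j=3: data[3]=13 ≤ 15 → i=2, swap data[2],data[3] → [14, 4, 13, 19, 18, 9, 10, 15]
j=4: data[4]=18 > 15 → no swap
j=5: data[5]=9 ≤ 15 → i=3, swap data[3],data[5] → [14, 4, 13, 9, 18, 19, 10, 15]
j=6: data[6]=10 ≤ 15 → i=4, swap data[4],data[6] → [14, 4, 13, 9, 10, 19, 18, 15]
final swap data[5],data[7] → [14, 4, 13, 9, 10, 15, 18, 19]; return 5
p = 5; k-1 = 7 > 5 ⇒ right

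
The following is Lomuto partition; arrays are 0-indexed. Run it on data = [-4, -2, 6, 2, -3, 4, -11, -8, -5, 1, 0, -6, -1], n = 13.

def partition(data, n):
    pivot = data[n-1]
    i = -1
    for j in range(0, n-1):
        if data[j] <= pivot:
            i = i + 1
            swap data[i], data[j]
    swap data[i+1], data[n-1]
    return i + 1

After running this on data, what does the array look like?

pivot=-1, i=-1
j=0: -4≤-1, i=0, swap(0,0) ⇒ [-4, -2, 6, 2, -3, 4, -11, -8, -5, 1, 0, -6, -1]
j=1: -2≤-1, i=1, swap(1,1) ⇒ [-4, -2, 6, 2, -3, 4, -11, -8, -5, 1, 0, -6, -1]
j=2: 6>-1, skip
j=3: 2>-1, skip
j=4: -3≤-1, i=2, swap(2,4) ⇒ [-4, -2, -3, 2, 6, 4, -11, -8, -5, 1, 0, -6, -1]
j=5: 4>-1, skip
j=6: -11≤-1, i=3, swap(3,6) ⇒ [-4, -2, -3, -11, 6, 4, 2, -8, -5, 1, 0, -6, -1]
j=7: -8≤-1, i=4, swap(4,7) ⇒ [-4, -2, -3, -11, -8, 4, 2, 6, -5, 1, 0, -6, -1]
j=8: -5≤-1, i=5, swap(5,8) ⇒ [-4, -2, -3, -11, -8, -5, 2, 6, 4, 1, 0, -6, -1]
j=9: 1>-1, skip
j=10: 0>-1, skip
j=11: -6≤-1, i=6, swap(6,11) ⇒ [-4, -2, -3, -11, -8, -5, -6, 6, 4, 1, 0, 2, -1]
swap(7,12) ⇒ [-4, -2, -3, -11, -8, -5, -6, -1, 4, 1, 0, 2, 6]; return 7

[-4, -2, -3, -11, -8, -5, -6, -1, 4, 1, 0, 2, 6]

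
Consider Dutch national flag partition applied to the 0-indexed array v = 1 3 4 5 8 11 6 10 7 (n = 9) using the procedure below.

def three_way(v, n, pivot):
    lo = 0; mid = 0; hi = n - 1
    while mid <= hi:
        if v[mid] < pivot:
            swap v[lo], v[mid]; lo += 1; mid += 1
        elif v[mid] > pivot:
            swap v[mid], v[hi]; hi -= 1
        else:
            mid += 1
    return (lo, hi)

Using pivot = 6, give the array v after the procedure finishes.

1 3 4 5 6 11 10 7 8

lo=0 mid=0 hi=8
1<6: swap(0,0), lo=1 mid=1 ⇒ 1 3 4 5 8 11 6 10 7
3<6: swap(1,1), lo=2 mid=2 ⇒ 1 3 4 5 8 11 6 10 7
4<6: swap(2,2), lo=3 mid=3 ⇒ 1 3 4 5 8 11 6 10 7
5<6: swap(3,3), lo=4 mid=4 ⇒ 1 3 4 5 8 11 6 10 7
8>6: swap(4,8), hi=7 ⇒ 1 3 4 5 7 11 6 10 8
7>6: swap(4,7), hi=6 ⇒ 1 3 4 5 10 11 6 7 8
10>6: swap(4,6), hi=5 ⇒ 1 3 4 5 6 11 10 7 8
6=6: mid=5
11>6: swap(5,5), hi=4 ⇒ 1 3 4 5 6 11 10 7 8
done. lo=4 hi=4; v=1 3 4 5 6 11 10 7 8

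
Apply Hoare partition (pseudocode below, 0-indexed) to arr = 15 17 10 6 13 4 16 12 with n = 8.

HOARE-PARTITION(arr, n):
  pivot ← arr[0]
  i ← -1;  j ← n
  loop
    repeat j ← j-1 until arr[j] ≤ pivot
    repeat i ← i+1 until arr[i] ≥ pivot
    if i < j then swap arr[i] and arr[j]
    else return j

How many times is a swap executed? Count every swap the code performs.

2

pivot = arr[0] = 15; i = -1, j = 8
j→7 (arr[7]=12≤15), i→0 (arr[0]=15≥15); i<j, swap → 12 17 10 6 13 4 16 15
j→5 (arr[5]=4≤15), i→1 (arr[1]=17≥15); i<j, swap → 12 4 10 6 13 17 16 15
j→4, i→5; i≥j, return j=4. arr = 12 4 10 6 13 17 16 15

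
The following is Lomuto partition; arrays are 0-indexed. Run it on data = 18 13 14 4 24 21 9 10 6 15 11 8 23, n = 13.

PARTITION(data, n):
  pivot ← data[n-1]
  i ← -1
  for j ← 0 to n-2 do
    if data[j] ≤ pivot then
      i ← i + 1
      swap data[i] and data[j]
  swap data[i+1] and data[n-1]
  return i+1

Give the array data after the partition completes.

pivot=23, i=-1
j=0: 18≤23, i=0, swap(0,0) ⇒ 18 13 14 4 24 21 9 10 6 15 11 8 23
j=1: 13≤23, i=1, swap(1,1) ⇒ 18 13 14 4 24 21 9 10 6 15 11 8 23
j=2: 14≤23, i=2, swap(2,2) ⇒ 18 13 14 4 24 21 9 10 6 15 11 8 23
j=3: 4≤23, i=3, swap(3,3) ⇒ 18 13 14 4 24 21 9 10 6 15 11 8 23
j=4: 24>23, skip
j=5: 21≤23, i=4, swap(4,5) ⇒ 18 13 14 4 21 24 9 10 6 15 11 8 23
j=6: 9≤23, i=5, swap(5,6) ⇒ 18 13 14 4 21 9 24 10 6 15 11 8 23
j=7: 10≤23, i=6, swap(6,7) ⇒ 18 13 14 4 21 9 10 24 6 15 11 8 23
j=8: 6≤23, i=7, swap(7,8) ⇒ 18 13 14 4 21 9 10 6 24 15 11 8 23
j=9: 15≤23, i=8, swap(8,9) ⇒ 18 13 14 4 21 9 10 6 15 24 11 8 23
j=10: 11≤23, i=9, swap(9,10) ⇒ 18 13 14 4 21 9 10 6 15 11 24 8 23
j=11: 8≤23, i=10, swap(10,11) ⇒ 18 13 14 4 21 9 10 6 15 11 8 24 23
swap(11,12) ⇒ 18 13 14 4 21 9 10 6 15 11 8 23 24; return 11

18 13 14 4 21 9 10 6 15 11 8 23 24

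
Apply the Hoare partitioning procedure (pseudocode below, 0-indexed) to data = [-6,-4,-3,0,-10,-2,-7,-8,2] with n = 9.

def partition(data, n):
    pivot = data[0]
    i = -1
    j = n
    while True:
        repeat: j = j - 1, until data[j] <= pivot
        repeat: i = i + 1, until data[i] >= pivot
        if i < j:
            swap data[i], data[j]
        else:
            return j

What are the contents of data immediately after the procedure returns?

[-8,-7,-10,0,-3,-2,-4,-6,2]

pivot=-6
j stops at 7 (-8), i stops at 0 (-6); swap ⇒ [-8,-4,-3,0,-10,-2,-7,-6,2]
j stops at 6 (-7), i stops at 1 (-4); swap ⇒ [-8,-7,-3,0,-10,-2,-4,-6,2]
j stops at 4 (-10), i stops at 2 (-3); swap ⇒ [-8,-7,-10,0,-3,-2,-4,-6,2]
j stops at 2, i stops at 3; i≥j ⇒ return 2. data=[-8,-7,-10,0,-3,-2,-4,-6,2]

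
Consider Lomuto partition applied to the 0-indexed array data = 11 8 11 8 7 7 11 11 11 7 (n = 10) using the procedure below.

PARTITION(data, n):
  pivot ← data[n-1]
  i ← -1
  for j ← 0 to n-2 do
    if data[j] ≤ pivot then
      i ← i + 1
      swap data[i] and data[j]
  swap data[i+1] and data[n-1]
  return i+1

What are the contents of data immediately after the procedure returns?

7 7 7 8 11 8 11 11 11 11

pivot = data[9] = 7; i = -1
j=0: data[0]=11 > 7 → no swap
j=1: data[1]=8 > 7 → no swap
j=2: data[2]=11 > 7 → no swap
j=3: data[3]=8 > 7 → no swap
j=4: data[4]=7 ≤ 7 → i=0, swap data[0],data[4] → 7 8 11 8 11 7 11 11 11 7
j=5: data[5]=7 ≤ 7 → i=1, swap data[1],data[5] → 7 7 11 8 11 8 11 11 11 7
j=6: data[6]=11 > 7 → no swap
j=7: data[7]=11 > 7 → no swap
j=8: data[8]=11 > 7 → no swap
final swap data[2],data[9] → 7 7 7 8 11 8 11 11 11 11; return 2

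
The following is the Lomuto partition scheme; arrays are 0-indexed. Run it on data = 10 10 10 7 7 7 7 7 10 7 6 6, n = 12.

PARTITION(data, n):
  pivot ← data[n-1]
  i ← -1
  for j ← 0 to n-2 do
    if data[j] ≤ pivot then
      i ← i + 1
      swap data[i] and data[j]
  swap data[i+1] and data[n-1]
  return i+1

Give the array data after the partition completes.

pivot = data[11] = 6; i = -1
j=0: data[0]=10 > 6 → no swap
j=1: data[1]=10 > 6 → no swap
j=2: data[2]=10 > 6 → no swap
j=3: data[3]=7 > 6 → no swap
j=4: data[4]=7 > 6 → no swap
j=5: data[5]=7 > 6 → no swap
j=6: data[6]=7 > 6 → no swap
j=7: data[7]=7 > 6 → no swap
j=8: data[8]=10 > 6 → no swap
j=9: data[9]=7 > 6 → no swap
j=10: data[10]=6 ≤ 6 → i=0, swap data[0],data[10] → 6 10 10 7 7 7 7 7 10 7 10 6
final swap data[1],data[11] → 6 6 10 7 7 7 7 7 10 7 10 10; return 1

6 6 10 7 7 7 7 7 10 7 10 10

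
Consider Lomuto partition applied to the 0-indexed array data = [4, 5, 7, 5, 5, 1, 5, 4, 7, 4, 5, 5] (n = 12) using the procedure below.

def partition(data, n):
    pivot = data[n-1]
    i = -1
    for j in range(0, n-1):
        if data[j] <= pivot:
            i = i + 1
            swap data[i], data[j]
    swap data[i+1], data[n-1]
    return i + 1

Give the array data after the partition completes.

[4, 5, 5, 5, 1, 5, 4, 4, 5, 5, 7, 7]

pivot=5, i=-1
j=0: 4≤5, i=0, swap(0,0) ⇒ [4, 5, 7, 5, 5, 1, 5, 4, 7, 4, 5, 5]
j=1: 5≤5, i=1, swap(1,1) ⇒ [4, 5, 7, 5, 5, 1, 5, 4, 7, 4, 5, 5]
j=2: 7>5, skip
j=3: 5≤5, i=2, swap(2,3) ⇒ [4, 5, 5, 7, 5, 1, 5, 4, 7, 4, 5, 5]
j=4: 5≤5, i=3, swap(3,4) ⇒ [4, 5, 5, 5, 7, 1, 5, 4, 7, 4, 5, 5]
j=5: 1≤5, i=4, swap(4,5) ⇒ [4, 5, 5, 5, 1, 7, 5, 4, 7, 4, 5, 5]
j=6: 5≤5, i=5, swap(5,6) ⇒ [4, 5, 5, 5, 1, 5, 7, 4, 7, 4, 5, 5]
j=7: 4≤5, i=6, swap(6,7) ⇒ [4, 5, 5, 5, 1, 5, 4, 7, 7, 4, 5, 5]
j=8: 7>5, skip
j=9: 4≤5, i=7, swap(7,9) ⇒ [4, 5, 5, 5, 1, 5, 4, 4, 7, 7, 5, 5]
j=10: 5≤5, i=8, swap(8,10) ⇒ [4, 5, 5, 5, 1, 5, 4, 4, 5, 7, 7, 5]
swap(9,11) ⇒ [4, 5, 5, 5, 1, 5, 4, 4, 5, 5, 7, 7]; return 9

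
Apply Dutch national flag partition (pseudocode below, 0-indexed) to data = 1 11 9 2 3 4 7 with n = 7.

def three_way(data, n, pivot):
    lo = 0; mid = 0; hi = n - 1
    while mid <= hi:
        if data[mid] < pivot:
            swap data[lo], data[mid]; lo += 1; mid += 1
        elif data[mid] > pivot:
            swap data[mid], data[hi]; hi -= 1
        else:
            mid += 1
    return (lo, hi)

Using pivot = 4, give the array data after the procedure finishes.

1 3 2 4 9 7 11

lo=0 mid=0 hi=6
1<4: swap(0,0), lo=1 mid=1 ⇒ 1 11 9 2 3 4 7
11>4: swap(1,6), hi=5 ⇒ 1 7 9 2 3 4 11
7>4: swap(1,5), hi=4 ⇒ 1 4 9 2 3 7 11
4=4: mid=2
9>4: swap(2,4), hi=3 ⇒ 1 4 3 2 9 7 11
3<4: swap(1,2), lo=2 mid=3 ⇒ 1 3 4 2 9 7 11
2<4: swap(2,3), lo=3 mid=4 ⇒ 1 3 2 4 9 7 11
done. lo=3 hi=3; data=1 3 2 4 9 7 11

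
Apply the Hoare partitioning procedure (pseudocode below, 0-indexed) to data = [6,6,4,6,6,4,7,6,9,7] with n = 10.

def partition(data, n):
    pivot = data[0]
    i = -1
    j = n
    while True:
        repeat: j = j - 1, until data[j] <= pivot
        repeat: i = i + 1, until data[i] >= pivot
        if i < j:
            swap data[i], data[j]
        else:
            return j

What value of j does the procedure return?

3

pivot=6
j stops at 7 (6), i stops at 0 (6); swap ⇒ [6,6,4,6,6,4,7,6,9,7]
j stops at 5 (4), i stops at 1 (6); swap ⇒ [6,4,4,6,6,6,7,6,9,7]
j stops at 4 (6), i stops at 3 (6); swap ⇒ [6,4,4,6,6,6,7,6,9,7]
j stops at 3, i stops at 4; i≥j ⇒ return 3. data=[6,4,4,6,6,6,7,6,9,7]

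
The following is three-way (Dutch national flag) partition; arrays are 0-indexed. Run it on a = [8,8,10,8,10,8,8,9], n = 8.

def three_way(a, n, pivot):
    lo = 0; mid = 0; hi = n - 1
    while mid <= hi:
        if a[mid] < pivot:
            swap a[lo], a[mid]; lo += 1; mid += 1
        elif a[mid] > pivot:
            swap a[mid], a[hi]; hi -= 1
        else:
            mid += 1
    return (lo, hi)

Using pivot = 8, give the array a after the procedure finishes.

[8,8,8,8,8,10,9,10]

lo=0 mid=0 hi=7
8=8: mid=1
8=8: mid=2
10>8: swap(2,7), hi=6 ⇒ [8,8,9,8,10,8,8,10]
9>8: swap(2,6), hi=5 ⇒ [8,8,8,8,10,8,9,10]
8=8: mid=3
8=8: mid=4
10>8: swap(4,5), hi=4 ⇒ [8,8,8,8,8,10,9,10]
8=8: mid=5
done. lo=0 hi=4; a=[8,8,8,8,8,10,9,10]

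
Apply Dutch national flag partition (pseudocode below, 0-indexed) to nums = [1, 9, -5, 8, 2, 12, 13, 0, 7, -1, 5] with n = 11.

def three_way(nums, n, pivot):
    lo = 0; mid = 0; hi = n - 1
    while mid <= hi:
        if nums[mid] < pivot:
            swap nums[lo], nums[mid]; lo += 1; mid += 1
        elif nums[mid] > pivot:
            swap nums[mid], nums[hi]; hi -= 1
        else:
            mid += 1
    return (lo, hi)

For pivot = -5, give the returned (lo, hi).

(0, 0)

pivot = -5; lo=0, mid=0, hi=10
nums[mid]=1>-5: swap nums[0],nums[10]; hi=9 → [5, 9, -5, 8, 2, 12, 13, 0, 7, -1, 1]
nums[mid]=5>-5: swap nums[0],nums[9]; hi=8 → [-1, 9, -5, 8, 2, 12, 13, 0, 7, 5, 1]
nums[mid]=-1>-5: swap nums[0],nums[8]; hi=7 → [7, 9, -5, 8, 2, 12, 13, 0, -1, 5, 1]
nums[mid]=7>-5: swap nums[0],nums[7]; hi=6 → [0, 9, -5, 8, 2, 12, 13, 7, -1, 5, 1]
nums[mid]=0>-5: swap nums[0],nums[6]; hi=5 → [13, 9, -5, 8, 2, 12, 0, 7, -1, 5, 1]
nums[mid]=13>-5: swap nums[0],nums[5]; hi=4 → [12, 9, -5, 8, 2, 13, 0, 7, -1, 5, 1]
nums[mid]=12>-5: swap nums[0],nums[4]; hi=3 → [2, 9, -5, 8, 12, 13, 0, 7, -1, 5, 1]
nums[mid]=2>-5: swap nums[0],nums[3]; hi=2 → [8, 9, -5, 2, 12, 13, 0, 7, -1, 5, 1]
nums[mid]=8>-5: swap nums[0],nums[2]; hi=1 → [-5, 9, 8, 2, 12, 13, 0, 7, -1, 5, 1]
nums[mid]=-5=-5: mid=1
nums[mid]=9>-5: swap nums[1],nums[1]; hi=0 → [-5, 9, 8, 2, 12, 13, 0, 7, -1, 5, 1]
end: lo=0, hi=0; nums = [-5, 9, 8, 2, 12, 13, 0, 7, -1, 5, 1]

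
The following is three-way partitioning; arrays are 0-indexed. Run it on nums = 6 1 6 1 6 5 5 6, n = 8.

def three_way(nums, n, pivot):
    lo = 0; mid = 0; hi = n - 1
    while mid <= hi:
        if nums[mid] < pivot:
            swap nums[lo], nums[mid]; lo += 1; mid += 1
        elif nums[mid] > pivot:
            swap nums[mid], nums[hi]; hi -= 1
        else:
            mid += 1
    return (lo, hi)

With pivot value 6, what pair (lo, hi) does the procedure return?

lo=0 mid=0 hi=7
6=6: mid=1
1<6: swap(0,1), lo=1 mid=2 ⇒ 1 6 6 1 6 5 5 6
6=6: mid=3
1<6: swap(1,3), lo=2 mid=4 ⇒ 1 1 6 6 6 5 5 6
6=6: mid=5
5<6: swap(2,5), lo=3 mid=6 ⇒ 1 1 5 6 6 6 5 6
5<6: swap(3,6), lo=4 mid=7 ⇒ 1 1 5 5 6 6 6 6
6=6: mid=8
done. lo=4 hi=7; nums=1 1 5 5 6 6 6 6

(4, 7)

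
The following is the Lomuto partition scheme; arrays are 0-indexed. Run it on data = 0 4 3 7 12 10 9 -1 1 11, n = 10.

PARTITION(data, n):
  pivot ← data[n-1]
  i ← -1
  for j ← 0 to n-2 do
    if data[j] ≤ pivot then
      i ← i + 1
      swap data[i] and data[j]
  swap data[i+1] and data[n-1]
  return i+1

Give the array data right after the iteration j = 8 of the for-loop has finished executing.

0 4 3 7 10 9 -1 1 12 11

pivot=11, i=-1
j=0: 0≤11, i=0, swap(0,0) ⇒ 0 4 3 7 12 10 9 -1 1 11
j=1: 4≤11, i=1, swap(1,1) ⇒ 0 4 3 7 12 10 9 -1 1 11
j=2: 3≤11, i=2, swap(2,2) ⇒ 0 4 3 7 12 10 9 -1 1 11
j=3: 7≤11, i=3, swap(3,3) ⇒ 0 4 3 7 12 10 9 -1 1 11
j=4: 12>11, skip
j=5: 10≤11, i=4, swap(4,5) ⇒ 0 4 3 7 10 12 9 -1 1 11
j=6: 9≤11, i=5, swap(5,6) ⇒ 0 4 3 7 10 9 12 -1 1 11
j=7: -1≤11, i=6, swap(6,7) ⇒ 0 4 3 7 10 9 -1 12 1 11
j=8: 1≤11, i=7, swap(7,8) ⇒ 0 4 3 7 10 9 -1 1 12 11
(after j=8) data = 0 4 3 7 10 9 -1 1 12 11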